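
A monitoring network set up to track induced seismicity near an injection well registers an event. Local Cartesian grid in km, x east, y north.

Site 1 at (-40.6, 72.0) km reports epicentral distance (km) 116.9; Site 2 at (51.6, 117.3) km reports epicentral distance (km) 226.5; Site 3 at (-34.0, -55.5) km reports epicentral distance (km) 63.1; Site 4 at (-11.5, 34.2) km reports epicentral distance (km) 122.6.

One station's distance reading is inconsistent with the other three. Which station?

Solve using three stations at a time. Using Site 2, Site 3, Site 4 (subtract circle equations pairwise → linear system) gives (x, y) ≈ (-97.0, -53.6).
Distances from that point to each station vs reported:
  Site 1: calculated 137.7 vs reported 116.9 → residual 20.8 km
  Site 2: calculated 226.5 vs reported 226.5 → residual 0.0 km
  Site 3: calculated 63.0 vs reported 63.1 → residual 0.1 km
  Site 4: calculated 122.6 vs reported 122.6 → residual 0.0 km
Site 2, Site 3, Site 4 are mutually consistent (residuals ≈ 0); Site 1 is off by 20.8 km.

Site 1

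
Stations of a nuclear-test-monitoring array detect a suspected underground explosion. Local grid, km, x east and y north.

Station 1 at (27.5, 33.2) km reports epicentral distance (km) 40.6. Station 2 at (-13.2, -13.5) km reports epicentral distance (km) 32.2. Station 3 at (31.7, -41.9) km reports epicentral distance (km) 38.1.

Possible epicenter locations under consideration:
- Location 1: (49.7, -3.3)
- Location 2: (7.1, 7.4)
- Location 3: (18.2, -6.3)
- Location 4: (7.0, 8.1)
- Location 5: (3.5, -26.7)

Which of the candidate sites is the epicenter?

For each candidate, compare |candidate − station| to the reported distance:
Location 1: residuals Station 1 2.1, Station 2 31.5, Station 3 4.5 → max 31.5 km
Location 2: residuals Station 1 7.7, Station 2 3.1, Station 3 17.0 → max 17.0 km
Location 3: residuals Station 1 0.0, Station 2 0.0, Station 3 0.0 → max 0.0 km
Location 4: residuals Station 1 8.2, Station 2 2.6, Station 3 17.7 → max 17.7 km
Location 5: residuals Station 1 23.9, Station 2 10.9, Station 3 6.1 → max 23.9 km
Only Location 3 has all residuals ≈ 0.

Location 3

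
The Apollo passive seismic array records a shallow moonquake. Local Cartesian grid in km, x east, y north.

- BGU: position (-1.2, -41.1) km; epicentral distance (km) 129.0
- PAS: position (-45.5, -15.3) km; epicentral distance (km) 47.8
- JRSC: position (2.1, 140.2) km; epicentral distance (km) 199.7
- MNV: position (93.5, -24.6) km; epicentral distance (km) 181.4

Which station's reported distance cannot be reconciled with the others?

BGU

Solve using three stations at a time. Using PAS, JRSC, MNV (subtract circle equations pairwise → linear system) gives (x, y) ≈ (-87.4, -38.3).
Distances from that point to each station vs reported:
  BGU: calculated 86.2 vs reported 129.0 → residual 42.8 km
  PAS: calculated 47.8 vs reported 47.8 → residual 0.0 km
  JRSC: calculated 199.7 vs reported 199.7 → residual 0.0 km
  MNV: calculated 181.4 vs reported 181.4 → residual 0.0 km
PAS, JRSC, MNV are mutually consistent (residuals ≈ 0); BGU is off by 42.8 km.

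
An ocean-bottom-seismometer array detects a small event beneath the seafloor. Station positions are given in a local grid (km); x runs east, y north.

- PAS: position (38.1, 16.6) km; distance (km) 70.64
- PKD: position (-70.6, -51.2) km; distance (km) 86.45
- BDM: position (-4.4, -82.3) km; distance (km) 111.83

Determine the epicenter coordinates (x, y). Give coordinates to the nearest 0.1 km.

-31.9 km east, 26.1 km north

Circle about each station: (x − 38.1)² + (y − 16.6)² = 70.64²; (x + 70.6)² + (y + 51.2)² = 86.45²; (x + 4.4)² + (y + 82.3)² = 111.83².
Subtracting the PAS equation from the PKD and BDM equations removes the quadratic terms:
-217.4 x − 135.6 y = 3395.04
-85.0 x − 197.8 y = -2450.46
Solving the 2×2 system: x ≈ -31.9, y ≈ 26.1 km.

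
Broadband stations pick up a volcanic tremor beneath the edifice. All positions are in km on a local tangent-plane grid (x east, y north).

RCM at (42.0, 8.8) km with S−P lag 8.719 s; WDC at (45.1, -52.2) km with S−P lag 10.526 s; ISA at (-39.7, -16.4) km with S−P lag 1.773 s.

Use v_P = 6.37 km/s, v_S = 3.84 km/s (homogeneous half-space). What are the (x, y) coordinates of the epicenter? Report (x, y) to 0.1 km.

Distance from S−P lag: d = Δt · v_P v_S / (v_P − v_S) = Δt · (6.37·3.84)/(6.37−3.84) ≈ 9.6683·Δt.
So d_RCM = 84.30, d_WDC = 101.77, d_ISA = 17.14 km.
Circle about each station: (x − 42.0)² + (y − 8.8)² = 84.30²; (x − 45.1)² + (y + 52.2)² = 101.77²; (x + 39.7)² + (y + 16.4)² = 17.14².
Subtracting the RCM equation from the WDC and ISA equations removes the quadratic terms:
6.2 x − 122.0 y = -333.23
-163.4 x − 50.4 y = 6816.32
Solving the 2×2 system: x ≈ -41.9, y ≈ 0.6 km.

(-41.9, 0.6)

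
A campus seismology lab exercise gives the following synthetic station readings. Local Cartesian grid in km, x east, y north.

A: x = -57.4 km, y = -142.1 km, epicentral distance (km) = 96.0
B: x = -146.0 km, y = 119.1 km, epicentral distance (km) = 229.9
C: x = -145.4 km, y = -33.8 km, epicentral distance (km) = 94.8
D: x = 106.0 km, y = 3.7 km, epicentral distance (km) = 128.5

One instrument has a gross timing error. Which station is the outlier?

Solve using three stations at a time. Using A, B, D (subtract circle equations pairwise → linear system) gives (x, y) ≈ (-4.4, -62.0).
Distances from that point to each station vs reported:
  A: calculated 96.0 vs reported 96.0 → residual 0.0 km
  B: calculated 229.9 vs reported 229.9 → residual 0.0 km
  C: calculated 143.8 vs reported 94.8 → residual 49.0 km
  D: calculated 128.5 vs reported 128.5 → residual 0.0 km
A, B, D are mutually consistent (residuals ≈ 0); C is off by 49.0 km.

C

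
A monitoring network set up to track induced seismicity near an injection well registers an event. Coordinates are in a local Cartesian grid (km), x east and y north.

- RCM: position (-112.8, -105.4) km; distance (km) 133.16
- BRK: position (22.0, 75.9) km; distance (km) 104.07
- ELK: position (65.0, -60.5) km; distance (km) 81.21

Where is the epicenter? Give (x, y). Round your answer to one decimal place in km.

x ≈ -7.5 km, y ≈ -23.9 km

Circle about each station: (x + 112.8)² + (y + 105.4)² = 133.16²; (x − 22.0)² + (y − 75.9)² = 104.07²; (x − 65.0)² + (y + 60.5)² = 81.21².
Subtracting the RCM equation from the BRK and ELK equations removes the quadratic terms:
269.6 x + 362.6 y = -10687.17
355.6 x + 89.8 y = -4811.23
Solving the 2×2 system: x ≈ -7.5, y ≈ -23.9 km.
Check against RCM (with the unrounded x, y): √((x + 112.8)²+(y + 105.4)²) = 133.16 ≈ 133.16 km. ✓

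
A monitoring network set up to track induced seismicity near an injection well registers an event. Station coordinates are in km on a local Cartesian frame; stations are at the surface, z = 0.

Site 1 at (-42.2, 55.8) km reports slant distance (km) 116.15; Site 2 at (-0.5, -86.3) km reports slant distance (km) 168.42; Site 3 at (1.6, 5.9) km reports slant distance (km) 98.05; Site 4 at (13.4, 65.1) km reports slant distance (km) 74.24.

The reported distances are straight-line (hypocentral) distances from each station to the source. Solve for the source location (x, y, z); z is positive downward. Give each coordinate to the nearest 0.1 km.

(57.4, 60.2, 59.6)

Each station gives a sphere (x−x_i)² + (y−y_i)² + z² = d_i² (stations at z=0).
Subtracting the Site 1 sphere from Site 2 and Site 3: z² cancels, leaving linear equations in x and y:
83.4 x − 284.2 y = -12321.01
87.6 x − 99.8 y = -980.09
Solving: x ≈ 57.390, y ≈ 60.195 km (keep extra digits for the depth step; rounded: 57.4, 60.2).
Then from the Site 1 sphere: z² = 116.15² − (x + 42.2)² − (y − 55.8)² with x = 57.390, y = 60.195, so z ≈ 59.610 ≈ 59.6 km.
Check against Site 4 (with the unrounded solution): distance 74.25 ≈ 74.24 km. ✓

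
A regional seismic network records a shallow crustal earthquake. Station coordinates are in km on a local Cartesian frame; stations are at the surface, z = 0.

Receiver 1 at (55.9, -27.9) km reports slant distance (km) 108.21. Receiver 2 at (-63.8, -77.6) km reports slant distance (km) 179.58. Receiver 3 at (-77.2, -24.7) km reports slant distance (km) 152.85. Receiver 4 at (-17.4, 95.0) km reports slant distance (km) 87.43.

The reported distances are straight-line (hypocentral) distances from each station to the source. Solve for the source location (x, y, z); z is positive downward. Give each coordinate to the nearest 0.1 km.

Each station gives a sphere (x−x_i)² + (y−y_i)² + z² = d_i² (stations at z=0).
Subtracting the Receiver 1 sphere from Receiver 2 and Receiver 3: z² cancels, leaving linear equations in x and y:
-239.4 x − 99.4 y = -14350.59
-266.2 x + 6.4 y = -8987.01
Solving: x ≈ 35.194, y ≈ 59.610 km (keep extra digits for the depth step; rounded: 35.2, 59.6).
Then from the Receiver 1 sphere: z² = 108.21² − (x − 55.9)² − (y + 27.9)² with x = 35.194, y = 59.610, so z ≈ 60.189 ≈ 60.2 km.

x ≈ 35.2 km, y ≈ 59.6 km, depth ≈ 60.2 km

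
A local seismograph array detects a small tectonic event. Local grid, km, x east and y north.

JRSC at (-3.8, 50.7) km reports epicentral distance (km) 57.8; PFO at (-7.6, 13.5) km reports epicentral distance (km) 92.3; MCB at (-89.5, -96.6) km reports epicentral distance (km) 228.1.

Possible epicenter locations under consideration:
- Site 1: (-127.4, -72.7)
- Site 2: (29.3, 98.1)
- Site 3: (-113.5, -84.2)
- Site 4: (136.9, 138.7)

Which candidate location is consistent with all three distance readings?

For each candidate, compare |candidate − station| to the reported distance:
Site 1: residuals JRSC 116.9, PFO 55.3, MCB 183.3 → max 183.3 km
Site 2: residuals JRSC 0.0, PFO 0.0, MCB 0.0 → max 0.0 km
Site 3: residuals JRSC 116.1, PFO 51.8, MCB 201.1 → max 201.1 km
Site 4: residuals JRSC 108.2, PFO 98.9, MCB 98.4 → max 108.2 km
Only Site 2 has all residuals ≈ 0.

Site 2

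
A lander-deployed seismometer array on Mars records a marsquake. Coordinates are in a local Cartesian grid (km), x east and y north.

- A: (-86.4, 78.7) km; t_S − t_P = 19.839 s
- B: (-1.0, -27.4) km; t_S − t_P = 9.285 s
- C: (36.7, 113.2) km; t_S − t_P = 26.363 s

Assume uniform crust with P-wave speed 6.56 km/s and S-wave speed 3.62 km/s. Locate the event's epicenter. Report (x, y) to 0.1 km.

Distance from S−P lag: d = Δt · v_P v_S / (v_P − v_S) = Δt · (6.56·3.62)/(6.56−3.62) ≈ 8.0773·Δt.
So d_A = 160.25, d_B = 75.00, d_C = 212.94 km.
Circle about each station: (x + 86.4)² + (y − 78.7)² = 160.25²; (x + 1.0)² + (y + 27.4)² = 75.00²; (x − 36.7)² + (y − 113.2)² = 212.94².
Subtracting pairs of circle equations eliminates x²+y² and gives linear equations (the radical axes):
170.8 x − 212.2 y = 7148.17
246.2 x + 69.0 y = -19160.90
Solving the 2×2 system: x ≈ -55.8, y ≈ -78.6 km.
Check against A (with the unrounded x, y): √((x + 86.4)²+(y − 78.7)²) = 160.25 ≈ 160.25 km. ✓

x ≈ -55.8 km, y ≈ -78.6 km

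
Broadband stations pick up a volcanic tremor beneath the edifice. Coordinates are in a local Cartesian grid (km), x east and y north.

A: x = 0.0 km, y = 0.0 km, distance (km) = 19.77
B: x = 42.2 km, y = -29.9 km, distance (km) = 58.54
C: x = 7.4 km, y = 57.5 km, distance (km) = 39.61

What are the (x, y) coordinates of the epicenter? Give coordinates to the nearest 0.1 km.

Circle about each station: x² + y² = 19.77²; (x − 42.2)² + (y + 29.9)² = 58.54²; (x − 7.4)² + (y − 57.5)² = 39.61².
Subtracting the A equation from the B and C equations removes the quadratic terms:
84.4 x − 59.8 y = -361.23
14.8 x + 115.0 y = 2182.91
Solving the 2×2 system: x ≈ 8.4, y ≈ 17.9 km.

x ≈ 8.4 km, y ≈ 17.9 km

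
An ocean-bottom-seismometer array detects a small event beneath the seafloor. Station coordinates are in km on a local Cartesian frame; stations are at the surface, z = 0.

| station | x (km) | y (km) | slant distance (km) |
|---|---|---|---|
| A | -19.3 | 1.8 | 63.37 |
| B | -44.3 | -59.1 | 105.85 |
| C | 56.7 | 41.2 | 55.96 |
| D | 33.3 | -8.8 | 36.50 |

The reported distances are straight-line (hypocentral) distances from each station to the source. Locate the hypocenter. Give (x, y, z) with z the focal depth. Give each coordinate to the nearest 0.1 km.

Each station gives a sphere (x−x_i)² + (y−y_i)² + z² = d_i² (stations at z=0).
Subtracting the A sphere from B and C: z² cancels, leaving linear equations in x and y:
-50.0 x − 121.8 y = -2108.90
152.0 x + 78.8 y = 5420.84
Solving: x ≈ 33.902, y ≈ 3.397 km (keep extra digits for the depth step; rounded: 33.9, 3.4).
Then from the A sphere: z² = 63.37² − (x + 19.3)² − (y − 1.8)² with x = 33.902, y = 3.397, so z ≈ 34.391 ≈ 34.4 km.

x ≈ 33.9 km, y ≈ 3.4 km, depth ≈ 34.4 km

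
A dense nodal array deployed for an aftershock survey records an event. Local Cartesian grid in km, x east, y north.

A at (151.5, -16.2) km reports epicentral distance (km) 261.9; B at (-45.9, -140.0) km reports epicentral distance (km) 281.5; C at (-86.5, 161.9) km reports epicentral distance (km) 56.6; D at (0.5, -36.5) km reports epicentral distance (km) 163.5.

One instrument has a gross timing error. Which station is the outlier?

Solve using three stations at a time. Using A, C, D (subtract circle equations pairwise → linear system) gives (x, y) ≈ (-80.3, 105.6).
Distances from that point to each station vs reported:
  A: calculated 261.9 vs reported 261.9 → residual 0.0 km
  B: calculated 248.0 vs reported 281.5 → residual 33.5 km
  C: calculated 56.6 vs reported 56.6 → residual 0.0 km
  D: calculated 163.5 vs reported 163.5 → residual 0.0 km
A, C, D are mutually consistent (residuals ≈ 0); B is off by 33.5 km.

B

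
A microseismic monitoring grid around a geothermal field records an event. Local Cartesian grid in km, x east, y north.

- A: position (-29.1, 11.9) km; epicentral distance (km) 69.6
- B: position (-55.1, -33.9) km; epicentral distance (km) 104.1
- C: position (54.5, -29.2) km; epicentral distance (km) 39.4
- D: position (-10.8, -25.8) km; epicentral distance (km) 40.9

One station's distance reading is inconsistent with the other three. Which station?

D

Solve using three stations at a time. Using A, B, C (subtract circle equations pairwise → linear system) gives (x, y) ≈ (40.4, 7.6).
Distances from that point to each station vs reported:
  A: calculated 69.6 vs reported 69.6 → residual 0.0 km
  B: calculated 104.1 vs reported 104.1 → residual 0.0 km
  C: calculated 39.4 vs reported 39.4 → residual 0.0 km
  D: calculated 61.1 vs reported 40.9 → residual 20.2 km
A, B, C are mutually consistent (residuals ≈ 0); D is off by 20.2 km.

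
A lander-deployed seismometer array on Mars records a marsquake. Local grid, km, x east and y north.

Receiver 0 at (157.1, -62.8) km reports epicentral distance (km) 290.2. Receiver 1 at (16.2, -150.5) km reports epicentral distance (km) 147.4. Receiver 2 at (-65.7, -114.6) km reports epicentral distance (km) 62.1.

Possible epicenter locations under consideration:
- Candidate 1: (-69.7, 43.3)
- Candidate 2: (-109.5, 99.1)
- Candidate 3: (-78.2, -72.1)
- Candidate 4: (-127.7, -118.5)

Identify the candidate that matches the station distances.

Candidate 4

For each candidate, compare |candidate − station| to the reported distance:
Candidate 1: residuals Receiver 0 39.8, Receiver 1 64.6, Receiver 2 95.9 → max 95.9 km
Candidate 2: residuals Receiver 0 21.7, Receiver 1 132.1, Receiver 2 156.0 → max 156.0 km
Candidate 3: residuals Receiver 0 54.7, Receiver 1 24.7, Receiver 2 17.8 → max 54.7 km
Candidate 4: residuals Receiver 0 0.0, Receiver 1 0.0, Receiver 2 0.0 → max 0.0 km
Only Candidate 4 has all residuals ≈ 0.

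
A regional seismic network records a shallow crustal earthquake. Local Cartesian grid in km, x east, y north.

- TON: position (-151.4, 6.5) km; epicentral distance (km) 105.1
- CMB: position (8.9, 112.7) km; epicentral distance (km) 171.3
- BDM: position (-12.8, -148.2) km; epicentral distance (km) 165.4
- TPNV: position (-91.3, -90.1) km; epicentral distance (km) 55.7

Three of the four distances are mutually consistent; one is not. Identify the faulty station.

BDM

Solve using three stations at a time. Using TON, CMB, TPNV (subtract circle equations pairwise → linear system) gives (x, y) ≈ (-59.4, -44.4).
Distances from that point to each station vs reported:
  TON: calculated 105.1 vs reported 105.1 → residual 0.0 km
  CMB: calculated 171.3 vs reported 171.3 → residual 0.0 km
  BDM: calculated 113.8 vs reported 165.4 → residual 51.6 km
  TPNV: calculated 55.7 vs reported 55.7 → residual 0.0 km
TON, CMB, TPNV are mutually consistent (residuals ≈ 0); BDM is off by 51.6 km.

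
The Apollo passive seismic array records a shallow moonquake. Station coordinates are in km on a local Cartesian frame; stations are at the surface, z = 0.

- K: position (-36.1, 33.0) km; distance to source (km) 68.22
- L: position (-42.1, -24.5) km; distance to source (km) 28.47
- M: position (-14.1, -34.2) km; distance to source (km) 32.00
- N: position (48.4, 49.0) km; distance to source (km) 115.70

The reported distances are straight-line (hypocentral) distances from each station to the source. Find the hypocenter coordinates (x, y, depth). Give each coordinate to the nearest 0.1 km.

(-32.1, -29.9, 26.1)

Each station gives a sphere (x−x_i)² + (y−y_i)² + z² = d_i² (stations at z=0).
Subtracting the K sphere from L and M: z² cancels, leaving linear equations in x and y:
-12.0 x − 115.0 y = 3823.88
44.0 x − 134.4 y = 2606.21
Solving: x ≈ -32.103, y ≈ -29.901 km (keep extra digits for the depth step; rounded: -32.1, -29.9).
Then from the K sphere: z² = 68.22² − (x + 36.1)² − (y − 33.0)² with x = -32.103, y = -29.901, so z ≈ 26.105 ≈ 26.1 km.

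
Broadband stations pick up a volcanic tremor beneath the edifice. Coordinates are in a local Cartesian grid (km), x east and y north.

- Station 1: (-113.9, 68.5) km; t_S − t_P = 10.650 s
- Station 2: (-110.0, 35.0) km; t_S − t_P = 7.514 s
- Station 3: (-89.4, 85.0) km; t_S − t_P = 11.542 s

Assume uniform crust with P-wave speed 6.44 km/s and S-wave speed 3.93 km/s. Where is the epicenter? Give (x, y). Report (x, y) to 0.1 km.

Distance from S−P lag: d = Δt · v_P v_S / (v_P − v_S) = Δt · (6.44·3.93)/(6.44−3.93) ≈ 10.0833·Δt.
So d_Station 1 = 107.39, d_Station 2 = 75.77, d_Station 3 = 116.38 km.
Circle about each station: (x + 113.9)² + (y − 68.5)² = 107.39²; (x + 110.0)² + (y − 35.0)² = 75.77²; (x + 89.4)² + (y − 85.0)² = 116.38².
Subtracting pairs of circle equations eliminates x²+y² and gives linear equations (the radical axes):
7.8 x − 67.0 y = 1451.06
49.0 x + 33.0 y = -4459.79
Solving the 2×2 system: x ≈ -70.9, y ≈ -29.9 km.

x ≈ -70.9 km, y ≈ -29.9 km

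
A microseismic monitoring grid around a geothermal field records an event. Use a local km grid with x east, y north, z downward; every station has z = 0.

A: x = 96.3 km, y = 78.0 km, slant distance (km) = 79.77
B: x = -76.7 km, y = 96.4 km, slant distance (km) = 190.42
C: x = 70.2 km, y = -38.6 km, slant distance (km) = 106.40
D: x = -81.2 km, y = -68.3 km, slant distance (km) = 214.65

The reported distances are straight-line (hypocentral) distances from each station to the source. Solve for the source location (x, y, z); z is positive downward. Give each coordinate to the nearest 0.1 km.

Each station gives a sphere (x−x_i)² + (y−y_i)² + z² = d_i² (stations at z=0).
Subtracting the A sphere from B and C: z² cancels, leaving linear equations in x and y:
-346.0 x + 36.8 y = -30078.36
-52.2 x − 233.2 y = -13897.40
Solving: x ≈ 91.101, y ≈ 39.202 km (keep extra digits for the depth step; rounded: 91.1, 39.2).
Then from the A sphere: z² = 79.77² − (x − 96.3)² − (y − 78.0)² with x = 91.101, y = 39.202, so z ≈ 69.505 ≈ 69.5 km.

x ≈ 91.1 km, y ≈ 39.2 km, depth ≈ 69.5 km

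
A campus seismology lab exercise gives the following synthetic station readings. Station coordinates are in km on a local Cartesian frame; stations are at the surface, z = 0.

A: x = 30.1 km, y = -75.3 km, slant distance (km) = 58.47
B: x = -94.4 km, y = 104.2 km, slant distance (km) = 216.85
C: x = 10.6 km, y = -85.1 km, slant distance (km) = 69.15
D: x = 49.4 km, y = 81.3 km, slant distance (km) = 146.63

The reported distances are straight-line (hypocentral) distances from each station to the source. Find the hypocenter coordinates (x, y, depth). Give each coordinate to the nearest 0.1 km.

Each station gives a sphere (x−x_i)² + (y−y_i)² + z² = d_i² (stations at z=0).
Subtracting the A sphere from B and C: z² cancels, leaving linear equations in x and y:
-249.0 x + 359.0 y = -30412.28
-39.0 x − 19.6 y = -584.71
Solving: x ≈ 42.687, y ≈ -55.106 km (keep extra digits for the depth step; rounded: 42.7, -55.1).
Then from the A sphere: z² = 58.47² − (x − 30.1)² − (y + 75.3)² with x = 42.687, y = -55.106, so z ≈ 53.409 ≈ 53.4 km.

x ≈ 42.7 km, y ≈ -55.1 km, depth ≈ 53.4 km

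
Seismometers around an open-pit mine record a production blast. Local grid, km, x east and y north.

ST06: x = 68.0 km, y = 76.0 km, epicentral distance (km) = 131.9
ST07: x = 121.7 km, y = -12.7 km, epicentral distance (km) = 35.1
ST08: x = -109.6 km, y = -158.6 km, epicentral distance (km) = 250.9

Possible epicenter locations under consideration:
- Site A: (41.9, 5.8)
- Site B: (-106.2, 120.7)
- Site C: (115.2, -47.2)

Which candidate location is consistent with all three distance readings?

For each candidate, compare |candidate − station| to the reported distance:
Site A: residuals ST06 57.0, ST07 46.8, ST08 27.3 → max 57.0 km
Site B: residuals ST06 47.9, ST07 229.0, ST08 28.4 → max 229.0 km
Site C: residuals ST06 0.0, ST07 0.0, ST08 0.0 → max 0.0 km
Only Site C has all residuals ≈ 0.

Site C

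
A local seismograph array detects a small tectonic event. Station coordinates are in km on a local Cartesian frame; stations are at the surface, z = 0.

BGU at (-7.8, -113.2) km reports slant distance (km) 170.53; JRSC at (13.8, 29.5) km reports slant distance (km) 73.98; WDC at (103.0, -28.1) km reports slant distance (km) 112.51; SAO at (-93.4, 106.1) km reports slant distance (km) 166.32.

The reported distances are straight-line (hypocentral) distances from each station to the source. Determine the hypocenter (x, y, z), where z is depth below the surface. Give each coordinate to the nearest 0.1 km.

Each station gives a sphere (x−x_i)² + (y−y_i)² + z² = d_i² (stations at z=0).
Subtracting the BGU sphere from JRSC and WDC: z² cancels, leaving linear equations in x and y:
43.2 x + 285.4 y = 11793.05
221.6 x + 170.2 y = 14945.51
Solving: x ≈ 40.404, y ≈ 35.205 km (keep extra digits for the depth step; rounded: 40.4, 35.2).
Then from the BGU sphere: z² = 170.53² − (x + 7.8)² − (y + 113.2)² with x = 40.404, y = 35.205, so z ≈ 68.795 ≈ 68.8 km.

(40.4, 35.2, 68.8)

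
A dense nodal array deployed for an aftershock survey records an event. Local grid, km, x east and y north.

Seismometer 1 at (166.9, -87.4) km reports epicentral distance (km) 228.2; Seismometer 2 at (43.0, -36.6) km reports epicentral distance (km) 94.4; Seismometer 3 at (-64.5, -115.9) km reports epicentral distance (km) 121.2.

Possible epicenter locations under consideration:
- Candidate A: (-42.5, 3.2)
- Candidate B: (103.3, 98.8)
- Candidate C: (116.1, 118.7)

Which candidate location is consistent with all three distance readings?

Candidate A

For each candidate, compare |candidate − station| to the reported distance:
Candidate A: residuals Seismometer 1 0.0, Seismometer 2 0.1, Seismometer 3 0.1 → max 0.1 km
Candidate B: residuals Seismometer 1 31.4, Seismometer 2 53.8, Seismometer 3 151.3 → max 151.3 km
Candidate C: residuals Seismometer 1 15.9, Seismometer 2 77.2, Seismometer 3 174.9 → max 174.9 km
Only Candidate A has all residuals ≈ 0.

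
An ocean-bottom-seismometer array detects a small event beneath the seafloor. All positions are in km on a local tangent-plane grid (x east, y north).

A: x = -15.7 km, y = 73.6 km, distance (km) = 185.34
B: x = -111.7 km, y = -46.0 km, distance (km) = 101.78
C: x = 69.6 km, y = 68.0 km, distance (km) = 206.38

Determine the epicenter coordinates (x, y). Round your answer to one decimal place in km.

Circle about each station: (x + 15.7)² + (y − 73.6)² = 185.34²; (x + 111.7)² + (y + 46.0)² = 101.78²; (x − 69.6)² + (y − 68.0)² = 206.38².
Subtracting the A equation from the B and C equations removes the quadratic terms:
-192.0 x − 239.2 y = 32921.19
170.6 x − 11.2 y = -4437.08
Solving the 2×2 system: x ≈ -33.3, y ≈ -110.9 km.

(-33.3, -110.9)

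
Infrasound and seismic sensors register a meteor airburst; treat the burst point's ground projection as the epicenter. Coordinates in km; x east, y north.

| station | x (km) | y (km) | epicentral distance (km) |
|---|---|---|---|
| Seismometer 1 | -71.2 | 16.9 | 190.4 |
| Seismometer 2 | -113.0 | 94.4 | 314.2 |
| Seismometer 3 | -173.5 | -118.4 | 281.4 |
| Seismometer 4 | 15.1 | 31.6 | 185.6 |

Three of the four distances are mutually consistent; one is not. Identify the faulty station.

Solve using three stations at a time. Using Seismometer 2, Seismometer 3, Seismometer 4 (subtract circle equations pairwise → linear system) gives (x, y) ≈ (107.7, -129.2).
Distances from that point to each station vs reported:
  Seismometer 1: calculated 231.0 vs reported 190.4 → residual 40.6 km
  Seismometer 2: calculated 314.2 vs reported 314.2 → residual 0.0 km
  Seismometer 3: calculated 281.4 vs reported 281.4 → residual 0.0 km
  Seismometer 4: calculated 185.6 vs reported 185.6 → residual 0.0 km
Seismometer 2, Seismometer 3, Seismometer 4 are mutually consistent (residuals ≈ 0); Seismometer 1 is off by 40.6 km.

Seismometer 1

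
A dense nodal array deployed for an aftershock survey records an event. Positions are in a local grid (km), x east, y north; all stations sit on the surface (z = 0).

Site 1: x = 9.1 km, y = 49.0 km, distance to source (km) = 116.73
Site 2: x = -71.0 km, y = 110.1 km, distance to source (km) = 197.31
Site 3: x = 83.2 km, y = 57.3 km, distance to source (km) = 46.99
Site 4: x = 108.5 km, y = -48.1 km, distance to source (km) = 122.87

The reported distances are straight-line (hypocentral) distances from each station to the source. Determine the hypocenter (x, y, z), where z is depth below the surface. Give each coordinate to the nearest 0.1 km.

(121.1, 71.8, 23.7)

Each station gives a sphere (x−x_i)² + (y−y_i)² + z² = d_i² (stations at z=0).
Subtracting the Site 1 sphere from Site 2 and Site 3: z² cancels, leaving linear equations in x and y:
-160.2 x + 122.2 y = -10626.14
148.2 x + 16.6 y = 19139.55
Solving: x ≈ 121.104, y ≈ 71.806 km (keep extra digits for the depth step; rounded: 121.1, 71.8).
Then from the Site 1 sphere: z² = 116.73² − (x − 9.1)² − (y − 49.0)² with x = 121.104, y = 71.806, so z ≈ 23.683 ≈ 23.7 km.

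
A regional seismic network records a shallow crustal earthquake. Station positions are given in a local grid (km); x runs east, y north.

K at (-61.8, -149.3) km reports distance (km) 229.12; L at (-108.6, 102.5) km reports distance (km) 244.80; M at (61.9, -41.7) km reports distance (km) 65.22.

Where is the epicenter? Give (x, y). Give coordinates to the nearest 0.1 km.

x ≈ 113.1 km, y ≈ -1.3 km

Circle about each station: (x + 61.8)² + (y + 149.3)² = 229.12²; (x + 108.6)² + (y − 102.5)² = 244.80²; (x − 61.9)² + (y + 41.7)² = 65.22².
Subtracting the K equation from the L and M equations removes the quadratic terms:
-93.6 x + 503.6 y = -11240.59
247.4 x + 215.2 y = 27703.10
Solving the 2×2 system: x ≈ 113.1, y ≈ -1.3 km.
Check against K (with the unrounded x, y): √((x + 61.8)²+(y + 149.3)²) = 229.12 ≈ 229.12 km. ✓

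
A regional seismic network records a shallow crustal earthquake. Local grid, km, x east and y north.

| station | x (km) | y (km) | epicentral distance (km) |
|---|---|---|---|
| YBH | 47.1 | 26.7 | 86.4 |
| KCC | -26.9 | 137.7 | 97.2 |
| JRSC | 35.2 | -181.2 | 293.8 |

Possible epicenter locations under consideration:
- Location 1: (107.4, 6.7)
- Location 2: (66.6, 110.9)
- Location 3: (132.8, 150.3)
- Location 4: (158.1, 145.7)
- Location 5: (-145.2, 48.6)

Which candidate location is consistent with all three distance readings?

Location 2

For each candidate, compare |candidate − station| to the reported distance:
Location 1: residuals YBH 22.9, KCC 90.4, JRSC 92.5 → max 92.5 km
Location 2: residuals YBH 0.0, KCC 0.1, JRSC 0.0 → max 0.1 km
Location 3: residuals YBH 64.0, KCC 63.0, JRSC 51.8 → max 64.0 km
Location 4: residuals YBH 76.3, KCC 88.0, JRSC 55.4 → max 88.0 km
Location 5: residuals YBH 107.1, KCC 50.9, JRSC 1.6 → max 107.1 km
Only Location 2 has all residuals ≈ 0.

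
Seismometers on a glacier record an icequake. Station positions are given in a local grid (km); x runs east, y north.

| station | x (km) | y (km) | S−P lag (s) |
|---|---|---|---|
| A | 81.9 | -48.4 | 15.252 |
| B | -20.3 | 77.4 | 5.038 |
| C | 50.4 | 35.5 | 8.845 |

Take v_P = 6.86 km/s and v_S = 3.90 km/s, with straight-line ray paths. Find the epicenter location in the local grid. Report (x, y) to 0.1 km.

x ≈ -29.5 km, y ≈ 32.8 km

Distance from S−P lag: d = Δt · v_P v_S / (v_P − v_S) = Δt · (6.86·3.90)/(6.86−3.90) ≈ 9.0385·Δt.
So d_A = 137.86, d_B = 45.54, d_C = 79.95 km.
Circle about each station: (x − 81.9)² + (y + 48.4)² = 137.86²; (x + 20.3)² + (y − 77.4)² = 45.54²; (x − 50.4)² + (y − 35.5)² = 79.95².
Subtracting the A equation from the B and C equations removes the quadratic terms:
-204.4 x + 251.6 y = 14284.17
-63.0 x + 167.8 y = 7363.62
Solving the 2×2 system: x ≈ -29.5, y ≈ 32.8 km.
Check against A (with the unrounded x, y): √((x − 81.9)²+(y + 48.4)²) = 137.86 ≈ 137.86 km. ✓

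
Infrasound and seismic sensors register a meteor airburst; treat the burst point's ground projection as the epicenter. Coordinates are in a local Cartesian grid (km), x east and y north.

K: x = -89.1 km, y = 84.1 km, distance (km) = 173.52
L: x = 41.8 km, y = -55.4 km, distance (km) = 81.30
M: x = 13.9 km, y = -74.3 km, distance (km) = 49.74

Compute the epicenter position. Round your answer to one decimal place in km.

Circle about each station: (x + 89.1)² + (y − 84.1)² = 173.52²; (x − 41.8)² + (y + 55.4)² = 81.30²; (x − 13.9)² + (y + 74.3)² = 49.74².
Subtracting the K equation from the L and M equations removes the quadratic terms:
261.8 x − 279.0 y = 13304.28
206.0 x − 316.8 y = 18337.20
Solving the 2×2 system: x ≈ -35.4, y ≈ -80.9 km.

-35.4 km east, -80.9 km north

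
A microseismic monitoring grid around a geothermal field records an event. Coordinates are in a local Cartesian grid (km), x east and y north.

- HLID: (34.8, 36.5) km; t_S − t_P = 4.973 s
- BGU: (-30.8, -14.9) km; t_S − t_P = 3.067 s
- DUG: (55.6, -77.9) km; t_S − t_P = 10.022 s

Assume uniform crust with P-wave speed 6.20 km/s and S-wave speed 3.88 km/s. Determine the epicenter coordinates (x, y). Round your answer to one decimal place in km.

Distance from S−P lag: d = Δt · v_P v_S / (v_P − v_S) = Δt · (6.20·3.88)/(6.20−3.88) ≈ 10.3690·Δt.
So d_HLID = 51.56, d_BGU = 31.80, d_DUG = 103.92 km.
Circle about each station: (x − 34.8)² + (y − 36.5)² = 51.56²; (x + 30.8)² + (y + 14.9)² = 31.80²; (x − 55.6)² + (y + 77.9)² = 103.92².
Subtracting pairs of circle equations eliminates x²+y² and gives linear equations (the radical axes):
-131.2 x − 102.8 y = 274.55
41.6 x − 228.8 y = -1524.45
Solving the 2×2 system: x ≈ -6.4, y ≈ 5.5 km.
Check against HLID (with the unrounded x, y): √((x − 34.8)²+(y − 36.5)²) = 51.56 ≈ 51.56 km. ✓

(-6.4, 5.5)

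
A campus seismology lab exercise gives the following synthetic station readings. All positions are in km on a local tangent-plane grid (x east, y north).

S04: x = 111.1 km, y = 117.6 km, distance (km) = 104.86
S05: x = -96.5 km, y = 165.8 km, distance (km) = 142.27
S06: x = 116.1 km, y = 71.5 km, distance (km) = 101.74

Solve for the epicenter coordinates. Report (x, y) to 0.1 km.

Circle about each station: (x − 111.1)² + (y − 117.6)² = 104.86²; (x + 96.5)² + (y − 165.8)² = 142.27²; (x − 116.1)² + (y − 71.5)² = 101.74².
Subtracting the S04 equation from the S05 and S06 equations removes the quadratic terms:
-415.2 x + 96.4 y = 1383.79
10.0 x − 92.2 y = -6936.92
Solving the 2×2 system: x ≈ 14.5, y ≈ 76.8 km.

x ≈ 14.5 km, y ≈ 76.8 km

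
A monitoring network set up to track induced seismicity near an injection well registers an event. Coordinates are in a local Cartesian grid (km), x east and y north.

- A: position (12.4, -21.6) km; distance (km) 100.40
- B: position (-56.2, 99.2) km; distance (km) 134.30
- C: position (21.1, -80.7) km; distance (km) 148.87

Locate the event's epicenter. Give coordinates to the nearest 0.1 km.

x ≈ 72.0 km, y ≈ 59.2 km

Circle about each station: (x − 12.4)² + (y + 21.6)² = 100.40²; (x + 56.2)² + (y − 99.2)² = 134.30²; (x − 21.1)² + (y + 80.7)² = 148.87².
Subtracting the A equation from the B and C equations removes the quadratic terms:
-137.2 x + 241.6 y = 4422.43
17.4 x − 118.2 y = -5744.74
Solving the 2×2 system: x ≈ 72.0, y ≈ 59.2 km.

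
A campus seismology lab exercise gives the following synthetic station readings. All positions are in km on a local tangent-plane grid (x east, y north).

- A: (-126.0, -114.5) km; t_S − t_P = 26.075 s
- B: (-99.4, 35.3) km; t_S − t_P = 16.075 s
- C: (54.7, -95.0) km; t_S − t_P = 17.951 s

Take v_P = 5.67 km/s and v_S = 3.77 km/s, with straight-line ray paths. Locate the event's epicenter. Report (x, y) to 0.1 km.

(66.8, 106.6)

Distance from S−P lag: d = Δt · v_P v_S / (v_P − v_S) = Δt · (5.67·3.77)/(5.67−3.77) ≈ 11.2505·Δt.
So d_A = 293.36, d_B = 180.85, d_C = 201.96 km.
Circle about each station: (x + 126.0)² + (y + 114.5)² = 293.36²; (x + 99.4)² + (y − 35.3)² = 180.85²; (x − 54.7)² + (y + 95.0)² = 201.96².
Subtracting the A equation from the B and C equations removes the quadratic terms:
53.2 x + 299.6 y = 35493.57
361.4 x + 39.0 y = 28303.09
Solving the 2×2 system: x ≈ 66.8, y ≈ 106.6 km.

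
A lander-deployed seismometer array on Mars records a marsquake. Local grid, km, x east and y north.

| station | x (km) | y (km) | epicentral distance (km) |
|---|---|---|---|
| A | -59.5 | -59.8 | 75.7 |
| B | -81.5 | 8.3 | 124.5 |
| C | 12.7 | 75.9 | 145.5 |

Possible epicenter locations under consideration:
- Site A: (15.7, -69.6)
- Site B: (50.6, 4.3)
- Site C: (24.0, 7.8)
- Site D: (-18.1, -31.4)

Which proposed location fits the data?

Site A

For each candidate, compare |candidate − station| to the reported distance:
Site A: residuals A 0.1, B 0.1, C 0.0 → max 0.1 km
Site B: residuals A 51.7, B 7.7, C 64.5 → max 64.5 km
Site C: residuals A 31.7, B 19.0, C 76.5 → max 76.5 km
Site D: residuals A 25.5, B 49.7, C 33.9 → max 49.7 km
Only Site A has all residuals ≈ 0.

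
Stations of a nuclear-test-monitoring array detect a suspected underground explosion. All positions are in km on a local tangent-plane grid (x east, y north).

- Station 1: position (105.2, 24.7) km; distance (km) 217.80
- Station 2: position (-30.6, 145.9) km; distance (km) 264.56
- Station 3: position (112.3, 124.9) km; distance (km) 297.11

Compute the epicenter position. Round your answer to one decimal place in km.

Circle about each station: (x − 105.2)² + (y − 24.7)² = 217.80²; (x + 30.6)² + (y − 145.9)² = 264.56²; (x − 112.3)² + (y − 124.9)² = 297.11².
Subtracting pairs of circle equations eliminates x²+y² and gives linear equations (the radical axes):
-271.6 x + 242.4 y = -12009.11
14.2 x + 200.4 y = -24303.34
Solving the 2×2 system: x ≈ -60.2, y ≈ -117.0 km.

x ≈ -60.2 km, y ≈ -117.0 km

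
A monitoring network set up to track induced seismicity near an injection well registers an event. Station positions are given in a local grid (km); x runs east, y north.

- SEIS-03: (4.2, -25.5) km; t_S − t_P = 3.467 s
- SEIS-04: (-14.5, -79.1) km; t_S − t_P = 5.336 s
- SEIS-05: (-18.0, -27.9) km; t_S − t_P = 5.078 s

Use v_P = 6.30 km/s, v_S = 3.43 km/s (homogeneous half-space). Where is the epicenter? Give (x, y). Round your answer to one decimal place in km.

Distance from S−P lag: d = Δt · v_P v_S / (v_P − v_S) = Δt · (6.30·3.43)/(6.30−3.43) ≈ 7.5293·Δt.
So d_SEIS-03 = 26.10, d_SEIS-04 = 40.18, d_SEIS-05 = 38.23 km.
Circle about each station: (x − 4.2)² + (y + 25.5)² = 26.10²; (x + 14.5)² + (y + 79.1)² = 40.18²; (x + 18.0)² + (y + 27.9)² = 38.23².
Subtracting pairs of circle equations eliminates x²+y² and gives linear equations (the radical axes):
-37.4 x − 107.2 y = 4865.95
-44.4 x − 4.8 y = -345.80
Solving the 2×2 system: x ≈ 13.2, y ≈ -50.0 km.

(13.2, -50.0)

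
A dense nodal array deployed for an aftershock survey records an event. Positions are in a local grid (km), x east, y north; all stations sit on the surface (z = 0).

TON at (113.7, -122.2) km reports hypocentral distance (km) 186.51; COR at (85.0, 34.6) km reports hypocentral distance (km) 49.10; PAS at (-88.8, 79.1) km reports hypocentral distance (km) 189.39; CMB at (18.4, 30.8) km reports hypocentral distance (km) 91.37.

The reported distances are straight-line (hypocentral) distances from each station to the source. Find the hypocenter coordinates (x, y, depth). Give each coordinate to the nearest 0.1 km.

(94.8, 58.6, 41.7)

Each station gives a sphere (x−x_i)² + (y−y_i)² + z² = d_i² (stations at z=0).
Subtracting the TON sphere from COR and PAS: z² cancels, leaving linear equations in x and y:
-57.4 x + 313.6 y = 12936.80
-405.0 x + 402.6 y = -14800.87
Solving: x ≈ 94.803, y ≈ 58.605 km (keep extra digits for the depth step; rounded: 94.8, 58.6).
Then from the TON sphere: z² = 186.51² − (x − 113.7)² − (y + 122.2)² with x = 94.803, y = 58.605, so z ≈ 41.695 ≈ 41.7 km.
Check against CMB (with the unrounded solution): distance 91.37 ≈ 91.37 km. ✓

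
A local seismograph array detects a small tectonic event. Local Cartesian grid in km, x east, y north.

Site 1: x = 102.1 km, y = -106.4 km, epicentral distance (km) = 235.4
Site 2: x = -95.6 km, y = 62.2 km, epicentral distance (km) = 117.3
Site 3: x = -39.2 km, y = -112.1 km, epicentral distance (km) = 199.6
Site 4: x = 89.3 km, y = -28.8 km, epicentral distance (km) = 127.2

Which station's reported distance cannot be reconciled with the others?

Solve using three stations at a time. Using Site 2, Site 3, Site 4 (subtract circle equations pairwise → linear system) gives (x, y) ≈ (20.6, 78.4).
Distances from that point to each station vs reported:
  Site 1: calculated 201.9 vs reported 235.4 → residual 33.5 km
  Site 2: calculated 117.4 vs reported 117.3 → residual 0.1 km
  Site 3: calculated 199.6 vs reported 199.6 → residual 0.0 km
  Site 4: calculated 127.3 vs reported 127.2 → residual 0.1 km
Site 2, Site 3, Site 4 are mutually consistent (residuals ≈ 0); Site 1 is off by 33.5 km.

Site 1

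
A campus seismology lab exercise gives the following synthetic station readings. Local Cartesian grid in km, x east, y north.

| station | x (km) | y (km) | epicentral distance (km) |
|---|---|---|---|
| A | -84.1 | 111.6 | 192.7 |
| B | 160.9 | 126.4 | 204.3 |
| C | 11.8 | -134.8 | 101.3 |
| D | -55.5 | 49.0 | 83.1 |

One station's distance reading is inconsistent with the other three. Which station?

D

Solve using three stations at a time. Using A, B, C (subtract circle equations pairwise → linear system) gives (x, y) ≈ (38.4, -37.1).
Distances from that point to each station vs reported:
  A: calculated 192.7 vs reported 192.7 → residual 0.0 km
  B: calculated 204.3 vs reported 204.3 → residual 0.0 km
  C: calculated 101.3 vs reported 101.3 → residual 0.0 km
  D: calculated 127.4 vs reported 83.1 → residual 44.3 km
A, B, C are mutually consistent (residuals ≈ 0); D is off by 44.3 km.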